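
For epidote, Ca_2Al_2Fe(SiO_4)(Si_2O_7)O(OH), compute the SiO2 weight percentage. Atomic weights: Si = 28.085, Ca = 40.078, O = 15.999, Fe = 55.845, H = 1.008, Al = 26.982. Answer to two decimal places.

Formula mass = 483.215 g/mol.
3 Si → 3.0000 mol SiO2 per formula unit; M(SiO2) = 60.083, so SiO2 mass = 180.249 g.
180.249/483.215 × 100 = 37.30 wt%.

37.30 wt%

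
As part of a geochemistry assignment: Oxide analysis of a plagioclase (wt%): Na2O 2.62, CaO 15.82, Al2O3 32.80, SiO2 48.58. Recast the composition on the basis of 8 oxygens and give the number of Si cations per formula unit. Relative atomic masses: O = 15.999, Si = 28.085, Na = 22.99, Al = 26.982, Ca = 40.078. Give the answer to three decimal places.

2.225 Si apfu

2.62 wt% Na2O ÷ 61.979 g/mol = 0.04227 mol, giving 0.08454 Na and 0.04227 O.
15.82 wt% CaO ÷ 56.077 g/mol = 0.28211 mol, giving 0.28211 Ca and 0.28211 O.
32.80 wt% Al2O3 ÷ 101.961 g/mol = 0.32169 mol, giving 0.64338 Al and 0.96507 O.
48.58 wt% SiO2 ÷ 60.083 g/mol = 0.80855 mol, giving 0.80855 Si and 1.61710 O.
Oxygen sums to 2.90655; scaling by 8/2.90655 = 2.75240 puts the formula on 8 O.
Si: 0.80855 × 2.75240 = 2.225 atoms per formula unit.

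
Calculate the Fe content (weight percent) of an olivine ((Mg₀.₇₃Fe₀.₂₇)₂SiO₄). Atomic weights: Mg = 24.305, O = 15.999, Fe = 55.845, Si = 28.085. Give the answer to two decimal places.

19.12 weight percent

M((Mg₀.₇₃Fe₀.₂₇)₂SiO₄) = 157.723 g/mol.
Fe contributes 0.54 × 55.845 = 30.156 g per mole.
30.156/157.723 = 0.1912 → 19.12%.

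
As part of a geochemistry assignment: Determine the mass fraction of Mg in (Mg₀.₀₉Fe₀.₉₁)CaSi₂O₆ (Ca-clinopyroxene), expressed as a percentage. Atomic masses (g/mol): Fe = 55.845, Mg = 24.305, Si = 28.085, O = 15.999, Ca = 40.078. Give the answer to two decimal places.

Formula mass = 0.09·24.305 + 0.91·55.845 + 1·40.078 + 2·28.085 + 6·15.999 = 245.248 g/mol, of which 2.187 g is Mg.
So Mg makes up 2.187/245.248 = 0.0089 of the mass, i.e. 0.89%.

0.89 mass %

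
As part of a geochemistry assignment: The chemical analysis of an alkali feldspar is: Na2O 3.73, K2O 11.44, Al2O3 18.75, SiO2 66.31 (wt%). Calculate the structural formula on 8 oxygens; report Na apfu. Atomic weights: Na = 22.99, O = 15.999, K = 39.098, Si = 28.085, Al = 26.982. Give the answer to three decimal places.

Na2O: 3.73/61.979 = 0.06018 mol → 0.12036 mol Na, 0.06018 mol O.
K2O: 11.44/94.195 = 0.12145 mol → 0.24290 mol K, 0.12145 mol O.
Al2O3: 18.75/101.961 = 0.18389 mol → 0.36778 mol Al, 0.55167 mol O.
SiO2: 66.31/60.083 = 1.10364 mol → 1.10364 mol Si, 2.20728 mol O.
Total oxygen = 2.94058 mol. Normalization factor = 8/2.94058 = 2.72055.
Na per 8 O = 0.12036 × 2.72055 = 0.327.

0.327 Na apfu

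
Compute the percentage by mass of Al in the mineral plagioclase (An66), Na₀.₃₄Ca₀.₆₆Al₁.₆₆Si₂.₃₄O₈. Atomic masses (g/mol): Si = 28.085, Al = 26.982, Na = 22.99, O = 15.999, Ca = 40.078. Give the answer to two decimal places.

Formula mass = 0.34·22.99 + 0.66·40.078 + 1.66·26.982 + 2.34·28.085 + 8·15.999 = 272.769 g/mol, of which 44.790 g is Al.
So Al makes up 44.790/272.769 = 0.1642 of the mass, i.e. 16.42%.

16.42 weight percent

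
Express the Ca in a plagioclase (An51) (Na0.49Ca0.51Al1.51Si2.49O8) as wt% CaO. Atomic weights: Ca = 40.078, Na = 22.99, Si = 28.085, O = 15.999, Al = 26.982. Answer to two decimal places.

Molar mass of Na0.49Ca0.51Al1.51Si2.49O8 = 0.49*22.99 + 0.51*40.078 + 1.51*26.982 + 2.49*28.085 + 8*15.999 = 270.371 g/mol.
Each formula unit contains 0.51 Ca, equivalent to 0.51/1 = 0.5100 mol CaO.
M(CaO) = 1×40.078 + 1×15.999 = 56.077 g/mol.
Mass of CaO per formula unit = 0.5100 × 56.077 = 28.599 g.
CaO wt% = 28.599 / 270.371 × 100 = 10.58%.

10.58 wt%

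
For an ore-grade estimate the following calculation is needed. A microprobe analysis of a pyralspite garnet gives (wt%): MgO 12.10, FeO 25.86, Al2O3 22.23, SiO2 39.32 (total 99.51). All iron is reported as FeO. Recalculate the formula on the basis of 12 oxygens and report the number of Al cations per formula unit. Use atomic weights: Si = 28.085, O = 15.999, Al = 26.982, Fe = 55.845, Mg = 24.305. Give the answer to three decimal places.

1.995 Al apfu

MgO: 12.10/40.304 = 0.30022 mol → 0.30022 mol Mg, 0.30022 mol O.
FeO: 25.86/71.844 = 0.35995 mol → 0.35995 mol Fe, 0.35995 mol O.
Al2O3: 22.23/101.961 = 0.21802 mol → 0.43604 mol Al, 0.65406 mol O.
SiO2: 39.32/60.083 = 0.65443 mol → 0.65443 mol Si, 1.30886 mol O.
Total oxygen = 2.62309 mol. Normalization factor = 12/2.62309 = 4.57476.
Al per 12 O = 0.43604 × 4.57476 = 1.995.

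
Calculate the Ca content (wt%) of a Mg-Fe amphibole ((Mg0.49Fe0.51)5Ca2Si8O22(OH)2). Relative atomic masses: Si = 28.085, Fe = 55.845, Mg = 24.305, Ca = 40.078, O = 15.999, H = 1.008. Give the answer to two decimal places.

M((Mg0.49Fe0.51)5Ca2Si8O22(OH)2) = 892.780 g/mol.
Ca contributes 2 × 40.078 = 80.156 g per mole.
80.156/892.780 = 0.0898 → 8.98%.

8.98 wt%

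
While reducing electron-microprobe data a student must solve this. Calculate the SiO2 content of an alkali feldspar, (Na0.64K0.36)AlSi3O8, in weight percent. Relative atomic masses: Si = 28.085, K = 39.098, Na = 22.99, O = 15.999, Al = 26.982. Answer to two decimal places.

Formula mass = 268.018 g/mol.
3 Si → 3.0000 mol SiO2 per formula unit; M(SiO2) = 60.083, so SiO2 mass = 180.249 g.
180.249/268.018 × 100 = 67.25 wt%.

67.25 wt%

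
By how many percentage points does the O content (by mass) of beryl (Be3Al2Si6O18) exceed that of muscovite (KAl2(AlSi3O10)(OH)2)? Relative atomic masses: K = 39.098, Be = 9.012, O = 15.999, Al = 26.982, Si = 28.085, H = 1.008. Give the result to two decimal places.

First mineral: 287.982 g O in 537.492 g formula = 53.58 wt% O.
Second mineral: 191.988 g O in 398.303 g formula = 48.20 wt% O.
53.58% − 48.20% gives a difference of 5.38 percentage points.

5.38 percentage points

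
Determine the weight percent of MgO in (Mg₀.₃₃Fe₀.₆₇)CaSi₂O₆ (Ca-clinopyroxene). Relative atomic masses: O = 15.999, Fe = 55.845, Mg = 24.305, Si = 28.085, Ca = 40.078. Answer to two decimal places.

Formula mass = 237.679 g/mol.
0.33 Mg → 0.3300 mol MgO per formula unit; M(MgO) = 40.304, so MgO mass = 13.300 g.
13.300/237.679 × 100 = 5.60 wt%.

5.60 wt%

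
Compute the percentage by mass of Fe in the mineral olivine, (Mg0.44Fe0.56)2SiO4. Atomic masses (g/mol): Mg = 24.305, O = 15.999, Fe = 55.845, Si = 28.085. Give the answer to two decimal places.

Molar mass of (Mg0.44Fe0.56)2SiO4: 0.88*24.305 + 1.12*55.845 + 1*28.085 + 4*15.999 = 176.016 g/mol.
Mass of Fe per formula unit: 1.12 × 55.845 = 62.546 g.
Weight fraction Fe = 62.546 / 176.016 = 0.3553.

35.53 weight percent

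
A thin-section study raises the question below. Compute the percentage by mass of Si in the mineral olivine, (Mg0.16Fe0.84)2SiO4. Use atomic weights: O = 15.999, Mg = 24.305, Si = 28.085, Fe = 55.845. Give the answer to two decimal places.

14.50 wt%

Formula mass = 0.32*24.305 + 1.68*55.845 + 1*28.085 + 4*15.999 = 193.678 g/mol, of which 28.085 g is Si.
So Si makes up 28.085/193.678 = 0.1450 of the mass, i.e. 14.50%.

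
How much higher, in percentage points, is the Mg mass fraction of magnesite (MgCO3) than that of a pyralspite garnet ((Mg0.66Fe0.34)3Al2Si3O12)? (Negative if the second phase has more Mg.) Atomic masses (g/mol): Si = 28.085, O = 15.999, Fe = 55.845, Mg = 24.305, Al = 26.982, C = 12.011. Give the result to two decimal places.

17.77 percentage points

Mg in MgCO3: molar mass 84.313 g/mol; 1×24.305 = 24.305 g → 28.83 wt%.
Mg in (Mg0.66Fe0.34)3Al2Si3O12: molar mass 435.293 g/mol; 1.98×24.305 = 48.124 g → 11.06 wt%.
Difference = 28.83 − 11.06 = 17.77 percentage points.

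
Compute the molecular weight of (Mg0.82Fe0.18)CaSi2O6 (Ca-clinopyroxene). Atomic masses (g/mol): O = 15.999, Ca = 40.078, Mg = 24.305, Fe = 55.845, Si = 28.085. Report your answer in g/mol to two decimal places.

222.22 g/mol

The formula mass is the sum 0.82×24.305 + 0.18×55.845 + 1×40.078 + 2×28.085 + 6×15.999.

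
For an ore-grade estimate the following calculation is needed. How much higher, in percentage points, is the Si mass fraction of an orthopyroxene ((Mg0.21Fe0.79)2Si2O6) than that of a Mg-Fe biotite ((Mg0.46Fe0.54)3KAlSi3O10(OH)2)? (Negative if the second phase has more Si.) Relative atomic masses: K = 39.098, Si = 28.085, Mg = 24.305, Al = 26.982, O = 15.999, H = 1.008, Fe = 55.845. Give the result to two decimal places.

4.42 percentage points

M((Mg0.21Fe0.79)2Si2O6) = 250.607 g/mol, so wt% Si = 56.170/250.607 × 100 = 22.41%.
M((Mg0.46Fe0.54)3KAlSi3O10(OH)2) = 468.349 g/mol, so wt% Si = 84.255/468.349 × 100 = 17.99%.
22.41 − 17.99 = 4.42 pp.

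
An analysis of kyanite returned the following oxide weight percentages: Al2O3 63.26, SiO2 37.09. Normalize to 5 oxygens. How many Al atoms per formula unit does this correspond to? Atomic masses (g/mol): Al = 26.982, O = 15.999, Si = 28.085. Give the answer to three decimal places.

63.26 wt% Al2O3 ÷ 101.961 g/mol = 0.62043 mol, giving 1.24086 Al and 1.86129 O.
37.09 wt% SiO2 ÷ 60.083 g/mol = 0.61731 mol, giving 0.61731 Si and 1.23462 O.
Oxygen sums to 3.09591; scaling by 5/3.09591 = 1.61503 puts the formula on 5 O.
Al: 1.24086 × 1.61503 = 2.004 atoms per formula unit.

2.004 Al apfu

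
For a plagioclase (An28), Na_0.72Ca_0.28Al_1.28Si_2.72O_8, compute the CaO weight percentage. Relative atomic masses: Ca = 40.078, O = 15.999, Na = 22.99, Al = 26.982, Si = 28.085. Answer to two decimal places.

5.89 wt%

Molar mass of Na_0.72Ca_0.28Al_1.28Si_2.72O_8 = 0.72·22.99 + 0.28·40.078 + 1.28·26.982 + 2.72·28.085 + 8·15.999 = 266.695 g/mol.
Each formula unit contains 0.28 Ca, equivalent to 0.28/1 = 0.2800 mol CaO.
M(CaO) = 1×40.078 + 1×15.999 = 56.077 g/mol.
Mass of CaO per formula unit = 0.2800 × 56.077 = 15.702 g.
CaO wt% = 15.702 / 266.695 × 100 = 5.89%.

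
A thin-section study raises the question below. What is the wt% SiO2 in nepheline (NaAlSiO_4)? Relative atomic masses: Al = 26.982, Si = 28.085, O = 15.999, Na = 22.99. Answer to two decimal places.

M(NaAlSiO_4) = 142.053 g/mol; M(SiO2) = 60.083 g/mol.
Moles SiO2 per formula unit = 1 Si ÷ 1 = 1.0000.
SiO2 fraction = (1.0000 × 60.083) / 142.053 = 60.083/142.053 = 0.4230.

42.30 wt%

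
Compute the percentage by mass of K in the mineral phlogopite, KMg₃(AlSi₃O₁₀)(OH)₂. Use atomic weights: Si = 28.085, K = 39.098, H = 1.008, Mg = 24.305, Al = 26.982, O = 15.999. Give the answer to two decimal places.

M(KMg₃(AlSi₃O₁₀)(OH)₂) = 417.254 g/mol.
K contributes 1 × 39.098 = 39.098 g per mole.
39.098/417.254 = 0.0937 → 9.37%.

9.37 weight percent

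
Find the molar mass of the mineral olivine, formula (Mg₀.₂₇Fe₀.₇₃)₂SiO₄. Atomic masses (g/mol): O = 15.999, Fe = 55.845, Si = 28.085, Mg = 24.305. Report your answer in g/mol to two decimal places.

The formula mass is the sum 0.54(24.305) + 1.46(55.845) + 1(28.085) + 4(15.999).

186.74 g/mol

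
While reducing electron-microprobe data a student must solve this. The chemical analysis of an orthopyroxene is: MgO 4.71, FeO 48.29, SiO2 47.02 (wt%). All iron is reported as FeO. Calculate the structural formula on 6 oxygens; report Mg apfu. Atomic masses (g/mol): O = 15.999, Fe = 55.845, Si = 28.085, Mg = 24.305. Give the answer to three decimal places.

0.298 Mg apfu

MgO: 4.71/40.304 = 0.11686 mol → 0.11686 mol Mg, 0.11686 mol O.
FeO: 48.29/71.844 = 0.67215 mol → 0.67215 mol Fe, 0.67215 mol O.
SiO2: 47.02/60.083 = 0.78258 mol → 0.78258 mol Si, 1.56516 mol O.
Total oxygen = 2.35417 mol. Normalization factor = 6/2.35417 = 2.54867.
Mg per 6 O = 0.11686 × 2.54867 = 0.298.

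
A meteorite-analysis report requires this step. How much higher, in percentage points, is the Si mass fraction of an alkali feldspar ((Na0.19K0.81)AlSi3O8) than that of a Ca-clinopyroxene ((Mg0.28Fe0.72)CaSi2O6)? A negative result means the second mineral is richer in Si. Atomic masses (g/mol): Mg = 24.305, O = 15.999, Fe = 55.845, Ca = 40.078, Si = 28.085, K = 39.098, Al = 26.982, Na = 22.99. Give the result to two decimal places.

7.13 percentage points

Si in (Na0.19K0.81)AlSi3O8: molar mass 275.266 g/mol; 3×28.085 = 84.255 g → 30.61 wt%.
Si in (Mg0.28Fe0.72)CaSi2O6: molar mass 239.256 g/mol; 2×28.085 = 56.170 g → 23.48 wt%.
Difference = 30.61 − 23.48 = 7.13 percentage points.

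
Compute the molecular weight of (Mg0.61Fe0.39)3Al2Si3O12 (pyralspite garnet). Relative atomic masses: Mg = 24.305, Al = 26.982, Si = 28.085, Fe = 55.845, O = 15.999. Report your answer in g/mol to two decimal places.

M = 1.83·24.305 + 1.17·55.845 + 2·26.982 + 3·28.085 + 12·15.999

440.02 g/mol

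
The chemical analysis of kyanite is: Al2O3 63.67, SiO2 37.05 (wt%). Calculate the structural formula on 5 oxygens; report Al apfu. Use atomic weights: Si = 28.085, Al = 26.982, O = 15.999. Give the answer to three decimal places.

63.67 wt% Al2O3 ÷ 101.961 g/mol = 0.62445 mol, giving 1.24890 Al and 1.87335 O.
37.05 wt% SiO2 ÷ 60.083 g/mol = 0.61665 mol, giving 0.61665 Si and 1.23330 O.
Oxygen sums to 3.10665; scaling by 5/3.10665 = 1.60945 puts the formula on 5 O.
Al: 1.24890 × 1.60945 = 2.010 atoms per formula unit.

2.010 Al apfu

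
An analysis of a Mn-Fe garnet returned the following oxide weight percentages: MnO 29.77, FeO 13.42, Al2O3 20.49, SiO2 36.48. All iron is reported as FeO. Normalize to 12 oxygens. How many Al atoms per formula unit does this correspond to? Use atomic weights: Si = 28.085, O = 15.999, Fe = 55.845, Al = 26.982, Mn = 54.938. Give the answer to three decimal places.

29.77 wt% MnO ÷ 70.937 g/mol = 0.41967 mol, giving 0.41967 Mn and 0.41967 O.
13.42 wt% FeO ÷ 71.844 g/mol = 0.18679 mol, giving 0.18679 Fe and 0.18679 O.
20.49 wt% Al2O3 ÷ 101.961 g/mol = 0.20096 mol, giving 0.40192 Al and 0.60288 O.
36.48 wt% SiO2 ÷ 60.083 g/mol = 0.60716 mol, giving 0.60716 Si and 1.21432 O.
Oxygen sums to 2.42366; scaling by 12/2.42366 = 4.95119 puts the formula on 12 O.
Al: 0.40192 × 4.95119 = 1.990 atoms per formula unit.

1.990 Al apfu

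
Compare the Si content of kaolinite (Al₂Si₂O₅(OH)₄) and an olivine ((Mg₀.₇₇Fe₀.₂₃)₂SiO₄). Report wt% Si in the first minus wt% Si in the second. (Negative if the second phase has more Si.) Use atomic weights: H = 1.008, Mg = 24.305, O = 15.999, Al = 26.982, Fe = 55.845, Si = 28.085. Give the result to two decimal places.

Si in Al₂Si₂O₅(OH)₄: molar mass 258.157 g/mol; 2×28.085 = 56.170 g → 21.76 wt%.
Si in (Mg₀.₇₇Fe₀.₂₃)₂SiO₄: molar mass 155.199 g/mol; 1×28.085 = 28.085 g → 18.10 wt%.
Difference = 21.76 − 18.10 = 3.66 percentage points.

3.66 percentage points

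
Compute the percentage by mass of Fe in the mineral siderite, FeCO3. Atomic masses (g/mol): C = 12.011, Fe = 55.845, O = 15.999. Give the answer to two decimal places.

48.20 mass %

M(FeCO3) = 115.853 g/mol.
Fe contributes 1 × 55.845 = 55.845 g per mole.
55.845/115.853 = 0.4820 → 48.20%.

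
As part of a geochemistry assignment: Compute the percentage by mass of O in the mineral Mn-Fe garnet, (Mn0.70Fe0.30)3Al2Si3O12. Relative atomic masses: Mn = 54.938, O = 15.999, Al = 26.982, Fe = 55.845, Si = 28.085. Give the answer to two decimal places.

38.72 wt%

Formula mass = 2.10·54.938 + 0.90·55.845 + 2·26.982 + 3·28.085 + 12·15.999 = 495.837 g/mol, of which 191.988 g is O.
So O makes up 191.988/495.837 = 0.3872 of the mass, i.e. 38.72%.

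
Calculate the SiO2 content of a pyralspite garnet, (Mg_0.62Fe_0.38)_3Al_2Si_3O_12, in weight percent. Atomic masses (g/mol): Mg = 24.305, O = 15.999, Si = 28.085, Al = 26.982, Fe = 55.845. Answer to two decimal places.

Formula mass = 439.078 g/mol.
3 Si → 3.0000 mol SiO2 per formula unit; M(SiO2) = 60.083, so SiO2 mass = 180.249 g.
180.249/439.078 × 100 = 41.05 wt%.

41.05 wt%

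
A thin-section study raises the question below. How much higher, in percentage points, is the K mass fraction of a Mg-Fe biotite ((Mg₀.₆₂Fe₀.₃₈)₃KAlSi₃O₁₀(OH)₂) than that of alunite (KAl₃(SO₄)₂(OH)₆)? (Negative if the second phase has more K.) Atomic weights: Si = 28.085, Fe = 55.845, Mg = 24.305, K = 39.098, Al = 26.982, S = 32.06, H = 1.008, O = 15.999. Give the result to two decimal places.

-0.81 percentage points

M((Mg₀.₆₂Fe₀.₃₈)₃KAlSi₃O₁₀(OH)₂) = 453.210 g/mol, so wt% K = 39.098/453.210 × 100 = 8.63%.
M(KAl₃(SO₄)₂(OH)₆) = 414.198 g/mol, so wt% K = 39.098/414.198 × 100 = 9.44%.
8.63 − 9.44 = -0.81 pp.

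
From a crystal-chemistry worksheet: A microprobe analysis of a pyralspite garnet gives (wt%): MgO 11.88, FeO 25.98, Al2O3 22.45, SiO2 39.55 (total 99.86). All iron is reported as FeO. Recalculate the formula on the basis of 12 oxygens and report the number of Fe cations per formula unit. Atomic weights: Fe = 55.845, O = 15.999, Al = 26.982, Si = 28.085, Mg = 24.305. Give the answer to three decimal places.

MgO (M=40.304): mol = 0.29476; Mg = 0.29476, O = 0.29476.
FeO (M=71.844): mol = 0.36162; Fe = 0.36162, O = 0.36162.
Al2O3 (M=101.961): mol = 0.22018; Al = 0.44036, O = 0.66054.
SiO2 (M=60.083): mol = 0.65826; Si = 0.65826, O = 1.31652.
ΣO = 2.63344; factor = 12/ΣO = 4.55678.
Fe apfu = 0.36162 × 4.55678 = 1.648.

1.648 Fe apfu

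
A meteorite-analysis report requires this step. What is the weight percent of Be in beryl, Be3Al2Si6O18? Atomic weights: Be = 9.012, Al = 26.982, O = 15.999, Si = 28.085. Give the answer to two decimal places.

M(Be3Al2Si6O18) = 537.492 g/mol.
Be contributes 3 × 9.012 = 27.036 g per mole.
27.036/537.492 = 0.0503 → 5.03%.

5.03 mass %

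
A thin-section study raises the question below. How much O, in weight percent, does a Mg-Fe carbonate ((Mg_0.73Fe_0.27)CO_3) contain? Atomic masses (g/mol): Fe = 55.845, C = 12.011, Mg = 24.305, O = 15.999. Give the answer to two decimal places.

M((Mg_0.73Fe_0.27)CO_3) = 92.829 g/mol.
O contributes 3 × 15.999 = 47.997 g per mole.
47.997/92.829 = 0.5170 → 51.70%.

51.70 weight percent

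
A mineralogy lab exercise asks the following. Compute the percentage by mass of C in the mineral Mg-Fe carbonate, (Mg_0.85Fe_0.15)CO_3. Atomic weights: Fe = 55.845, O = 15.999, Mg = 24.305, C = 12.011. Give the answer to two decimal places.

13.49 weight percent

M((Mg_0.85Fe_0.15)CO_3) = 89.044 g/mol.
C contributes 1 × 12.011 = 12.011 g per mole.
12.011/89.044 = 0.1349 → 13.49%.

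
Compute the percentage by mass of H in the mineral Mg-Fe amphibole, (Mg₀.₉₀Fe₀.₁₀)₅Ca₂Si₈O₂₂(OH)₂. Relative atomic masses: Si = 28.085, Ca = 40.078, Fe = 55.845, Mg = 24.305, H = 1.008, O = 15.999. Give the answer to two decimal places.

0.24 mass %

Molar mass of (Mg₀.₉₀Fe₀.₁₀)₅Ca₂Si₈O₂₂(OH)₂: 4.50*24.305 + 0.50*55.845 + 2*40.078 + 8*28.085 + 24*15.999 + 2*1.008 = 828.123 g/mol.
Mass of H per formula unit: 2 × 1.008 = 2.016 g.
Weight fraction H = 2.016 / 828.123 = 0.0024.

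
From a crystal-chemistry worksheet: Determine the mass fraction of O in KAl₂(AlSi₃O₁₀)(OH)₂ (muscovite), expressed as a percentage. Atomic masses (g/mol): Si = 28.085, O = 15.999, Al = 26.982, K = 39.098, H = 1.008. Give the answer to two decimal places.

M(KAl₂(AlSi₃O₁₀)(OH)₂) = 398.303 g/mol.
O contributes 12 × 15.999 = 191.988 g per mole.
191.988/398.303 = 0.4820 → 48.20%.

48.20 wt%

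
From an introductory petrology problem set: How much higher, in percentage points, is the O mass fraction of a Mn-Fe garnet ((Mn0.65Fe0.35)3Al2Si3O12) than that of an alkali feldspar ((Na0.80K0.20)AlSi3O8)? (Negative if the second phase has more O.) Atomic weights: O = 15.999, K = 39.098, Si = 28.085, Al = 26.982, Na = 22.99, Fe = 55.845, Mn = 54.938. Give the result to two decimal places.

First mineral: 191.988 g O in 495.973 g formula = 38.71 wt% O.
Second mineral: 127.992 g O in 265.441 g formula = 48.22 wt% O.
38.71% − 48.22% gives a difference of -9.51 percentage points.

-9.51 percentage points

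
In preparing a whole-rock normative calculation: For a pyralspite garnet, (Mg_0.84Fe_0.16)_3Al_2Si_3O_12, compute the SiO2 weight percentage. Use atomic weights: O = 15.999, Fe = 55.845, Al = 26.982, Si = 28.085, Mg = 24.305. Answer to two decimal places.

43.09 wt%

Formula mass = 418.261 g/mol.
3 Si → 3.0000 mol SiO2 per formula unit; M(SiO2) = 60.083, so SiO2 mass = 180.249 g.
180.249/418.261 × 100 = 43.09 wt%.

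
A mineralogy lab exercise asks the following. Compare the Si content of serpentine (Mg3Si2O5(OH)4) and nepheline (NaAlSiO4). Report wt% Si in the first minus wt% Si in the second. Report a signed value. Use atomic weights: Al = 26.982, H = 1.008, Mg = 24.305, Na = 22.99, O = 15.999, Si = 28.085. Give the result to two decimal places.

0.50 percentage points

First mineral: 56.170 g Si in 277.108 g formula = 20.27 wt% Si.
Second mineral: 28.085 g Si in 142.053 g formula = 19.77 wt% Si.
20.27% − 19.77% gives a difference of 0.50 percentage points.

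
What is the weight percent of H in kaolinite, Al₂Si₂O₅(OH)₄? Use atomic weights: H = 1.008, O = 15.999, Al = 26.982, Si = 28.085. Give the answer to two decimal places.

1.56 mass %

Molar mass of Al₂Si₂O₅(OH)₄: 2*26.982 + 2*28.085 + 9*15.999 + 4*1.008 = 258.157 g/mol.
Mass of H per formula unit: 4 × 1.008 = 4.032 g.
Weight fraction H = 4.032 / 258.157 = 0.0156.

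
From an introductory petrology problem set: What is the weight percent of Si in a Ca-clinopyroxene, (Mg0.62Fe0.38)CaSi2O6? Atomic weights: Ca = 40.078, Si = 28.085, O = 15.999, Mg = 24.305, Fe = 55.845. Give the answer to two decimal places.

24.58 weight percent

Molar mass of (Mg0.62Fe0.38)CaSi2O6: 0.62·24.305 + 0.38·55.845 + 1·40.078 + 2·28.085 + 6·15.999 = 228.532 g/mol.
Mass of Si per formula unit: 2 × 28.085 = 56.170 g.
Weight fraction Si = 56.170 / 228.532 = 0.2458.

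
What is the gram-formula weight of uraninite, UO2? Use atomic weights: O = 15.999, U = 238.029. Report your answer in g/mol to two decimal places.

U: 1 × 238.029 = 238.0290
O: 2 × 15.999 = 31.9980
Summing the contributions gives the formula mass.

270.03 g/mol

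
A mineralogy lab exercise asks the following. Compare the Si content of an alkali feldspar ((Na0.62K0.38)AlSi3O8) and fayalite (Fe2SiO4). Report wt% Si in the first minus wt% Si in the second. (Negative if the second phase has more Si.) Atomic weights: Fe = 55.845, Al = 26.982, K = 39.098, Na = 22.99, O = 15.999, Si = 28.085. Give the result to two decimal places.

17.62 percentage points

First mineral: 84.255 g Si in 268.340 g formula = 31.40 wt% Si.
Second mineral: 28.085 g Si in 203.771 g formula = 13.78 wt% Si.
31.40% − 13.78% gives a difference of 17.62 percentage points.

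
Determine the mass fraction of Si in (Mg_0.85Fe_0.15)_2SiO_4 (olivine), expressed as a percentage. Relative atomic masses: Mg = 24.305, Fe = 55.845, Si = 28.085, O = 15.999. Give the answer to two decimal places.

18.70 weight percent

Formula mass = 1.70*24.305 + 0.30*55.845 + 1*28.085 + 4*15.999 = 150.153 g/mol, of which 28.085 g is Si.
So Si makes up 28.085/150.153 = 0.1870 of the mass, i.e. 18.70%.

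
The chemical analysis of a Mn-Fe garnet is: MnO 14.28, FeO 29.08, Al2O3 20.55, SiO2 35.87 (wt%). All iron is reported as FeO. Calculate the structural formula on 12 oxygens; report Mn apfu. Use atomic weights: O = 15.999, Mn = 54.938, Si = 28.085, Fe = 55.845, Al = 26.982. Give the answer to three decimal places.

1.005 Mn apfu

MnO (M=70.937): mol = 0.20131; Mn = 0.20131, O = 0.20131.
FeO (M=71.844): mol = 0.40477; Fe = 0.40477, O = 0.40477.
Al2O3 (M=101.961): mol = 0.20155; Al = 0.40310, O = 0.60465.
SiO2 (M=60.083): mol = 0.59701; Si = 0.59701, O = 1.19402.
ΣO = 2.40475; factor = 12/ΣO = 4.99012.
Mn apfu = 0.20131 × 4.99012 = 1.005.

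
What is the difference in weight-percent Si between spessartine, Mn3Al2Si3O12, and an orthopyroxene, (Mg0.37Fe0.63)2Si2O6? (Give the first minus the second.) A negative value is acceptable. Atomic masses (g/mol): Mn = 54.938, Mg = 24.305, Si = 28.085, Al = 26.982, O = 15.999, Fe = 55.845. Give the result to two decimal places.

M(Mn3Al2Si3O12) = 495.021 g/mol, so wt% Si = 84.255/495.021 × 100 = 17.02%.
M((Mg0.37Fe0.63)2Si2O6) = 240.514 g/mol, so wt% Si = 56.170/240.514 × 100 = 23.35%.
17.02 − 23.35 = -6.33 pp.

-6.33 percentage points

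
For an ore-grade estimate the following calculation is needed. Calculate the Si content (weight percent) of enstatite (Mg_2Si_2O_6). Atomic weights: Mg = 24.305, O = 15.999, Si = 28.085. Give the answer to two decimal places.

M(Mg_2Si_2O_6) = 200.774 g/mol.
Si contributes 2 × 28.085 = 56.170 g per mole.
56.170/200.774 = 0.2798 → 27.98%.

27.98 weight percent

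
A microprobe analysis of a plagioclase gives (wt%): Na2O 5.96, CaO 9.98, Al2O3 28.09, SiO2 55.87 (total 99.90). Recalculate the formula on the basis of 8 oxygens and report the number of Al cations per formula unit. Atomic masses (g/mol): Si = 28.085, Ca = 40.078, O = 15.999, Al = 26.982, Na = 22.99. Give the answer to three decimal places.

1.489 Al apfu

5.96 wt% Na2O ÷ 61.979 g/mol = 0.09616 mol, giving 0.19232 Na and 0.09616 O.
9.98 wt% CaO ÷ 56.077 g/mol = 0.17797 mol, giving 0.17797 Ca and 0.17797 O.
28.09 wt% Al2O3 ÷ 101.961 g/mol = 0.27550 mol, giving 0.55100 Al and 0.82650 O.
55.87 wt% SiO2 ÷ 60.083 g/mol = 0.92988 mol, giving 0.92988 Si and 1.85976 O.
Oxygen sums to 2.96039; scaling by 8/2.96039 = 2.70235 puts the formula on 8 O.
Al: 0.55100 × 2.70235 = 1.489 atoms per formula unit.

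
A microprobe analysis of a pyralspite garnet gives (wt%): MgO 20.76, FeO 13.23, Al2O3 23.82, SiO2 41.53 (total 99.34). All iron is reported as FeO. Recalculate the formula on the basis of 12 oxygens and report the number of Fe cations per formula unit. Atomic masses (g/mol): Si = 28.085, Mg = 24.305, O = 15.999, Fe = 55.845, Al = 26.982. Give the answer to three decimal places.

MgO (M=40.304): mol = 0.51509; Mg = 0.51509, O = 0.51509.
FeO (M=71.844): mol = 0.18415; Fe = 0.18415, O = 0.18415.
Al2O3 (M=101.961): mol = 0.23362; Al = 0.46724, O = 0.70086.
SiO2 (M=60.083): mol = 0.69121; Si = 0.69121, O = 1.38242.
ΣO = 2.78252; factor = 12/ΣO = 4.31264.
Fe apfu = 0.18415 × 4.31264 = 0.794.

0.794 Fe apfu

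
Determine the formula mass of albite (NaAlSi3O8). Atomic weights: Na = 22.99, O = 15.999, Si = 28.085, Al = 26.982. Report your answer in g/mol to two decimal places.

M = 1*22.99 + 1*26.982 + 3*28.085 + 8*15.999

262.22 g/mol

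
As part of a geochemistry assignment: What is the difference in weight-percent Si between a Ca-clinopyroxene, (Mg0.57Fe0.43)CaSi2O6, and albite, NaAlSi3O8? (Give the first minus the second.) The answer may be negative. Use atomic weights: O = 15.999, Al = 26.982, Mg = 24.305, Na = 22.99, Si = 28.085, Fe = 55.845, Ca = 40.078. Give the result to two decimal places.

-7.72 percentage points

M((Mg0.57Fe0.43)CaSi2O6) = 230.109 g/mol, so wt% Si = 56.170/230.109 × 100 = 24.41%.
M(NaAlSi3O8) = 262.219 g/mol, so wt% Si = 84.255/262.219 × 100 = 32.13%.
24.41 − 32.13 = -7.72 pp.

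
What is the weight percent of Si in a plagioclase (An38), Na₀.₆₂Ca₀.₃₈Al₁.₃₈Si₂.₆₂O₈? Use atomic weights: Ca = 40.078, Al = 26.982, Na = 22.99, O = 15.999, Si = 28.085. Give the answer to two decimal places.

M(Na₀.₆₂Ca₀.₃₈Al₁.₃₈Si₂.₆₂O₈) = 268.293 g/mol.
Si contributes 2.62 × 28.085 = 73.583 g per mole.
73.583/268.293 = 0.2743 → 27.43%.

27.43 mass %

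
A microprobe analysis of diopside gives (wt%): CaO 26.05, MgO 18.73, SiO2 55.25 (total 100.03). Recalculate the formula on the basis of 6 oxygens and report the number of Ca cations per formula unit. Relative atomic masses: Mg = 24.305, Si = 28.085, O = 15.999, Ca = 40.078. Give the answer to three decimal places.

26.05 wt% CaO ÷ 56.077 g/mol = 0.46454 mol, giving 0.46454 Ca and 0.46454 O.
18.73 wt% MgO ÷ 40.304 g/mol = 0.46472 mol, giving 0.46472 Mg and 0.46472 O.
55.25 wt% SiO2 ÷ 60.083 g/mol = 0.91956 mol, giving 0.91956 Si and 1.83912 O.
Oxygen sums to 2.76838; scaling by 6/2.76838 = 2.16733 puts the formula on 6 O.
Ca: 0.46454 × 2.16733 = 1.007 atoms per formula unit.

1.007 Ca apfu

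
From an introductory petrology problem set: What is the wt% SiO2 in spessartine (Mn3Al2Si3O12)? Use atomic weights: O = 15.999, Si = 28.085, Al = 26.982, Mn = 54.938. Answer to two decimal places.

36.41 wt%

Molar mass of Mn3Al2Si3O12 = 3×54.938 + 2×26.982 + 3×28.085 + 12×15.999 = 495.021 g/mol.
Each formula unit contains 3 Si, equivalent to 3/1 = 3.0000 mol SiO2.
M(SiO2) = 1×28.085 + 2×15.999 = 60.083 g/mol.
Mass of SiO2 per formula unit = 3.0000 × 60.083 = 180.249 g.
SiO2 wt% = 180.249 / 495.021 × 100 = 36.41%.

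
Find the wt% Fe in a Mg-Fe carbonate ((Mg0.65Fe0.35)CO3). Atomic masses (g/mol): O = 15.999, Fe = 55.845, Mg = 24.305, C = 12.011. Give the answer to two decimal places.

20.50 mass %

M((Mg0.65Fe0.35)CO3) = 95.352 g/mol.
Fe contributes 0.35 × 55.845 = 19.546 g per mole.
19.546/95.352 = 0.2050 → 20.50%.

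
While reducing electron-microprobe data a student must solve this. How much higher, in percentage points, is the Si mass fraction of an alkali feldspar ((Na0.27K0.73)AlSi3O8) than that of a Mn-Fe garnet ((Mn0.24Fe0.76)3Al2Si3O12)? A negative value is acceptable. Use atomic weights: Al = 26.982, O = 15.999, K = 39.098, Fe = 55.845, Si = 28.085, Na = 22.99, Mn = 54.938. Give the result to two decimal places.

13.80 percentage points

Si in (Na0.27K0.73)AlSi3O8: molar mass 273.978 g/mol; 3×28.085 = 84.255 g → 30.75 wt%.
Si in (Mn0.24Fe0.76)3Al2Si3O12: molar mass 497.089 g/mol; 3×28.085 = 84.255 g → 16.95 wt%.
Difference = 30.75 − 16.95 = 13.80 percentage points.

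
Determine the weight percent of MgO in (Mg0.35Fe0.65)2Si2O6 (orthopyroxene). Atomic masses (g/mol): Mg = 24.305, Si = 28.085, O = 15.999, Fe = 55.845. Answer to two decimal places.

11.67 wt%

Formula mass = 241.776 g/mol.
0.70 Mg → 0.7000 mol MgO per formula unit; M(MgO) = 40.304, so MgO mass = 28.213 g.
28.213/241.776 × 100 = 11.67 wt%.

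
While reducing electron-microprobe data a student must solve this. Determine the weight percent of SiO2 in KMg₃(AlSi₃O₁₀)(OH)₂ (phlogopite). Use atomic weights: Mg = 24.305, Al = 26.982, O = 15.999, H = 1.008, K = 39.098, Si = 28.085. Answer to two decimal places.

43.20 wt%

M(KMg₃(AlSi₃O₁₀)(OH)₂) = 417.254 g/mol; M(SiO2) = 60.083 g/mol.
Moles SiO2 per formula unit = 3 Si ÷ 1 = 3.0000.
SiO2 fraction = (3.0000 × 60.083) / 417.254 = 180.249/417.254 = 0.4320.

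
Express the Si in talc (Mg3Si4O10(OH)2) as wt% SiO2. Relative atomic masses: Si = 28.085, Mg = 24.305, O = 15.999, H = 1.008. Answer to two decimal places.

63.37 wt%

M(Mg3Si4O10(OH)2) = 379.259 g/mol; M(SiO2) = 60.083 g/mol.
Moles SiO2 per formula unit = 4 Si ÷ 1 = 4.0000.
SiO2 fraction = (4.0000 × 60.083) / 379.259 = 240.332/379.259 = 0.6337.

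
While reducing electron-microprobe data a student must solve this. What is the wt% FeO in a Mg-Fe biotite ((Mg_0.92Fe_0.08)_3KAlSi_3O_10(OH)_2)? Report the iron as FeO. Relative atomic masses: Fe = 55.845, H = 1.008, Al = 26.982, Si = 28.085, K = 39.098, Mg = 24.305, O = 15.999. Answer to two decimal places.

4.06 wt%

Molar mass of (Mg_0.92Fe_0.08)_3KAlSi_3O_10(OH)_2 = 2.76·24.305 + 0.24·55.845 + 1·39.098 + 1·26.982 + 3·28.085 + 12·15.999 + 2·1.008 = 424.824 g/mol.
Each formula unit contains 0.24 Fe, equivalent to 0.24/1 = 0.2400 mol FeO.
M(FeO) = 1×55.845 + 1×15.999 = 71.844 g/mol.
Mass of FeO per formula unit = 0.2400 × 71.844 = 17.243 g.
FeO wt% = 17.243 / 424.824 × 100 = 4.06%.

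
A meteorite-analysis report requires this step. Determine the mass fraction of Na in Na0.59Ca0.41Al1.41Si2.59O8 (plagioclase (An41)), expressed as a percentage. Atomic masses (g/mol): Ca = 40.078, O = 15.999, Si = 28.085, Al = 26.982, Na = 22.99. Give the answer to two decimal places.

Formula mass = 0.59·22.99 + 0.41·40.078 + 1.41·26.982 + 2.59·28.085 + 8·15.999 = 268.773 g/mol, of which 13.564 g is Na.
So Na makes up 13.564/268.773 = 0.0505 of the mass, i.e. 5.05%.

5.05 wt%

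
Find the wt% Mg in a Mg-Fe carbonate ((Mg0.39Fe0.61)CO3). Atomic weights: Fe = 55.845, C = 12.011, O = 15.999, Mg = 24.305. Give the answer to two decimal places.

Molar mass of (Mg0.39Fe0.61)CO3: 0.39*24.305 + 0.61*55.845 + 1*12.011 + 3*15.999 = 103.552 g/mol.
Mass of Mg per formula unit: 0.39 × 24.305 = 9.479 g.
Weight fraction Mg = 9.479 / 103.552 = 0.0915.

9.15 wt%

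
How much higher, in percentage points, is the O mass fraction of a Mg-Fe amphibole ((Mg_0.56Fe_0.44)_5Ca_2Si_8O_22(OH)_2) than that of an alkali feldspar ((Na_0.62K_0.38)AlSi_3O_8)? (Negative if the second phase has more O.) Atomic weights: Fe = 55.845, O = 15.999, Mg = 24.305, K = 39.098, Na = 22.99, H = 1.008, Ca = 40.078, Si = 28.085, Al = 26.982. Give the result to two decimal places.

-4.15 percentage points

M((Mg_0.56Fe_0.44)_5Ca_2Si_8O_22(OH)_2) = 881.741 g/mol, so wt% O = 383.976/881.741 × 100 = 43.55%.
M((Na_0.62K_0.38)AlSi_3O_8) = 268.340 g/mol, so wt% O = 127.992/268.340 × 100 = 47.70%.
43.55 − 47.70 = -4.15 pp.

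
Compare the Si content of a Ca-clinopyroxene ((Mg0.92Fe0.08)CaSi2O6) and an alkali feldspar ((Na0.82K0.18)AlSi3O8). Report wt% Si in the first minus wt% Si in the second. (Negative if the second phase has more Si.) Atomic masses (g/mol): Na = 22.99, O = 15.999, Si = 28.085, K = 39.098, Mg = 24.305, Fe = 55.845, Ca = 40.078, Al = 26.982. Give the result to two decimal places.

-6.14 percentage points

Si in (Mg0.92Fe0.08)CaSi2O6: molar mass 219.070 g/mol; 2×28.085 = 56.170 g → 25.64 wt%.
Si in (Na0.82K0.18)AlSi3O8: molar mass 265.118 g/mol; 3×28.085 = 84.255 g → 31.78 wt%.
Difference = 25.64 − 31.78 = -6.14 percentage points.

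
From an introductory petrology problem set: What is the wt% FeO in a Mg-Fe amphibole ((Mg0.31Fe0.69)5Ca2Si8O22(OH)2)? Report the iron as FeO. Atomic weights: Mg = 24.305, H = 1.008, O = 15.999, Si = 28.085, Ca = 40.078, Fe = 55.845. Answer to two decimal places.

Molar mass of (Mg0.31Fe0.69)5Ca2Si8O22(OH)2 = 1.55*24.305 + 3.45*55.845 + 2*40.078 + 8*28.085 + 24*15.999 + 2*1.008 = 921.166 g/mol.
Each formula unit contains 3.45 Fe, equivalent to 3.45/1 = 3.4500 mol FeO.
M(FeO) = 1×55.845 + 1×15.999 = 71.844 g/mol.
Mass of FeO per formula unit = 3.4500 × 71.844 = 247.862 g.
FeO wt% = 247.862 / 921.166 × 100 = 26.91%.

26.91 wt%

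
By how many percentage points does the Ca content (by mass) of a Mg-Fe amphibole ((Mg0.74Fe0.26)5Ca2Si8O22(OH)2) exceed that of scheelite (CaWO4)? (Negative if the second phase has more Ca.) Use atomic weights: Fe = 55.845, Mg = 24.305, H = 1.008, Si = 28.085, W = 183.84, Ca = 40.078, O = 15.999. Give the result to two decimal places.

First mineral: 80.156 g Ca in 853.355 g formula = 9.39 wt% Ca.
Second mineral: 40.078 g Ca in 287.914 g formula = 13.92 wt% Ca.
9.39% − 13.92% gives a difference of -4.53 percentage points.

-4.53 percentage points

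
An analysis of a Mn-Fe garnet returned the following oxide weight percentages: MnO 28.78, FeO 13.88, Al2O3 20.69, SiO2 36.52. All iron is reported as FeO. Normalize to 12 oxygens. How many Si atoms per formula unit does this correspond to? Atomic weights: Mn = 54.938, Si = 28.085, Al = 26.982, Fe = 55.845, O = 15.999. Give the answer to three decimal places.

MnO: 28.78/70.937 = 0.40571 mol → 0.40571 mol Mn, 0.40571 mol O.
FeO: 13.88/71.844 = 0.19320 mol → 0.19320 mol Fe, 0.19320 mol O.
Al2O3: 20.69/101.961 = 0.20292 mol → 0.40584 mol Al, 0.60876 mol O.
SiO2: 36.52/60.083 = 0.60783 mol → 0.60783 mol Si, 1.21566 mol O.
Total oxygen = 2.42333 mol. Normalization factor = 12/2.42333 = 4.95186.
Si per 12 O = 0.60783 × 4.95186 = 3.010.

3.010 Si apfu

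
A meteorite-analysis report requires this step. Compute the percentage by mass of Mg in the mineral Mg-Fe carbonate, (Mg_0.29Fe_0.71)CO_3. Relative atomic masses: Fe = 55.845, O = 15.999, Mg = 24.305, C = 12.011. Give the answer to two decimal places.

Molar mass of (Mg_0.29Fe_0.71)CO_3: 0.29·24.305 + 0.71·55.845 + 1·12.011 + 3·15.999 = 106.706 g/mol.
Mass of Mg per formula unit: 0.29 × 24.305 = 7.048 g.
Weight fraction Mg = 7.048 / 106.706 = 0.0661.

6.61 weight percent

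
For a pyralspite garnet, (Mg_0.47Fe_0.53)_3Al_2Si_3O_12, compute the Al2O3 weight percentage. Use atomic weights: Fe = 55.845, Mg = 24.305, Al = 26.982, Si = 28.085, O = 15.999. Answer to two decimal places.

Molar mass of (Mg_0.47Fe_0.53)_3Al_2Si_3O_12 = 1.41*24.305 + 1.59*55.845 + 2*26.982 + 3*28.085 + 12*15.999 = 453.271 g/mol.
Each formula unit contains 2 Al, equivalent to 2/2 = 1.0000 mol Al2O3.
M(Al2O3) = 2×26.982 + 3×15.999 = 101.961 g/mol.
Mass of Al2O3 per formula unit = 1.0000 × 101.961 = 101.961 g.
Al2O3 wt% = 101.961 / 453.271 × 100 = 22.49%.

22.49 wt%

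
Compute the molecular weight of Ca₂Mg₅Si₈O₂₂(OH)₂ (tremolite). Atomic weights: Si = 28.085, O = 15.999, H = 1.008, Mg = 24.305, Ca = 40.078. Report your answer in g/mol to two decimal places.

812.35 g/mol

The formula mass is the sum 2×40.078 + 5×24.305 + 8×28.085 + 24×15.999 + 2×1.008.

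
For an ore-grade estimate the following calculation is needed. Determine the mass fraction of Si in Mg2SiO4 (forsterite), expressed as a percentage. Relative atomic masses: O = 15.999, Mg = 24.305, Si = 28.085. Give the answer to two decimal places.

Molar mass of Mg2SiO4: 2×24.305 + 1×28.085 + 4×15.999 = 140.691 g/mol.
Mass of Si per formula unit: 1 × 28.085 = 28.085 g.
Weight fraction Si = 28.085 / 140.691 = 0.1996.

19.96 mass %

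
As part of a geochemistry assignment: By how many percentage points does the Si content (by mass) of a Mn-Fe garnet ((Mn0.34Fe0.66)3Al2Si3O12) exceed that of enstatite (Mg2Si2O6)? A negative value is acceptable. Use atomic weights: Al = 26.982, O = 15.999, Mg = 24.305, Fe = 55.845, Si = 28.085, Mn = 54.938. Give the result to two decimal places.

-11.02 percentage points

Si in (Mn0.34Fe0.66)3Al2Si3O12: molar mass 496.817 g/mol; 3×28.085 = 84.255 g → 16.96 wt%.
Si in Mg2Si2O6: molar mass 200.774 g/mol; 2×28.085 = 56.170 g → 27.98 wt%.
Difference = 16.96 − 27.98 = -11.02 percentage points.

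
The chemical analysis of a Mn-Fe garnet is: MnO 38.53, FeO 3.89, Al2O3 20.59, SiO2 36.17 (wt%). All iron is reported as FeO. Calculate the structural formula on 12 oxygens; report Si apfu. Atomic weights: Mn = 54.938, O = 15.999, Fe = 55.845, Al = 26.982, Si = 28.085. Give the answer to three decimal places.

MnO: 38.53/70.937 = 0.54316 mol → 0.54316 mol Mn, 0.54316 mol O.
FeO: 3.89/71.844 = 0.05415 mol → 0.05415 mol Fe, 0.05415 mol O.
Al2O3: 20.59/101.961 = 0.20194 mol → 0.40388 mol Al, 0.60582 mol O.
SiO2: 36.17/60.083 = 0.60200 mol → 0.60200 mol Si, 1.20400 mol O.
Total oxygen = 2.40713 mol. Normalization factor = 12/2.40713 = 4.98519.
Si per 12 O = 0.60200 × 4.98519 = 3.001.

3.001 Si apfu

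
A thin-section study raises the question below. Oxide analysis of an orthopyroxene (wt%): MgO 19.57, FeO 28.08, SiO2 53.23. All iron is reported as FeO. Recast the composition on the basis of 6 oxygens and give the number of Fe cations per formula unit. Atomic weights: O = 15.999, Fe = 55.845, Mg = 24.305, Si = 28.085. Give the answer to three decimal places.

0.886 Fe apfu

19.57 wt% MgO ÷ 40.304 g/mol = 0.48556 mol, giving 0.48556 Mg and 0.48556 O.
28.08 wt% FeO ÷ 71.844 g/mol = 0.39085 mol, giving 0.39085 Fe and 0.39085 O.
53.23 wt% SiO2 ÷ 60.083 g/mol = 0.88594 mol, giving 0.88594 Si and 1.77188 O.
Oxygen sums to 2.64829; scaling by 6/2.64829 = 2.26561 puts the formula on 6 O.
Fe: 0.39085 × 2.26561 = 0.886 atoms per formula unit.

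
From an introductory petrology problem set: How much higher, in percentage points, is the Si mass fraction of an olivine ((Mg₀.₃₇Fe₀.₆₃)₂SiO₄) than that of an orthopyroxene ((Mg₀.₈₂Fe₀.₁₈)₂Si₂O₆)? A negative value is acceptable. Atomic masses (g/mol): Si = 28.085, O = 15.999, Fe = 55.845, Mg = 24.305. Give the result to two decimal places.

M((Mg₀.₃₇Fe₀.₆₃)₂SiO₄) = 180.431 g/mol, so wt% Si = 28.085/180.431 × 100 = 15.57%.
M((Mg₀.₈₂Fe₀.₁₈)₂Si₂O₆) = 212.128 g/mol, so wt% Si = 56.170/212.128 × 100 = 26.48%.
15.57 − 26.48 = -10.91 pp.

-10.91 percentage points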